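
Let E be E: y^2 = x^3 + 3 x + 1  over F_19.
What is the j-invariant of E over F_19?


Delta = -16(4 a^3 + 27 b^2) mod 19 = 6
-1728 * (4 a)^3 = -1728 * (4*3)^3 mod 19 = 18
j = 18 * 6^(-1) mod 19 = 3

j = 3 (mod 19)


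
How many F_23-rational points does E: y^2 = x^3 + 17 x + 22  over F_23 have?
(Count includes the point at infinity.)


For each x in F_23, count y with y^2 = x^3 + 17 x + 22 mod 23:
  x = 2: RHS = 18, y in [8, 15]  -> 2 point(s)
  x = 3: RHS = 8, y in [10, 13]  -> 2 point(s)
  x = 4: RHS = 16, y in [4, 19]  -> 2 point(s)
  x = 5: RHS = 2, y in [5, 18]  -> 2 point(s)
  x = 6: RHS = 18, y in [8, 15]  -> 2 point(s)
  x = 7: RHS = 1, y in [1, 22]  -> 2 point(s)
  x = 8: RHS = 3, y in [7, 16]  -> 2 point(s)
  x = 13: RHS = 2, y in [5, 18]  -> 2 point(s)
  x = 15: RHS = 18, y in [8, 15]  -> 2 point(s)
  x = 17: RHS = 3, y in [7, 16]  -> 2 point(s)
  x = 20: RHS = 13, y in [6, 17]  -> 2 point(s)
  x = 21: RHS = 3, y in [7, 16]  -> 2 point(s)
  x = 22: RHS = 4, y in [2, 21]  -> 2 point(s)
Affine points: 26. Add the point at infinity: total = 27.

#E(F_23) = 27


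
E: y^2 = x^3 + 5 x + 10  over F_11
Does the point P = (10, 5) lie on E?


Check whether y^2 = x^3 + 5 x + 10 (mod 11) for (x, y) = (10, 5).
LHS: y^2 = 5^2 mod 11 = 3
RHS: x^3 + 5 x + 10 = 10^3 + 5*10 + 10 mod 11 = 4
LHS != RHS

No, not on the curve


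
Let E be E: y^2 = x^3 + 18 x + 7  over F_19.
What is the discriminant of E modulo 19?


4 a^3 + 27 b^2 = 4*18^3 + 27*7^2 = 23328 + 1323 = 24651
Delta = -16 * (24651) = -394416
Delta mod 19 = 5

Delta = 5 (mod 19)


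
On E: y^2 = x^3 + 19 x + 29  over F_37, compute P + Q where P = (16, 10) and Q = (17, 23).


P != Q, so use the chord formula.
s = (y2 - y1) / (x2 - x1) = (13) / (1) mod 37 = 13
x3 = s^2 - x1 - x2 mod 37 = 13^2 - 16 - 17 = 25
y3 = s (x1 - x3) - y1 mod 37 = 13 * (16 - 25) - 10 = 21

P + Q = (25, 21)


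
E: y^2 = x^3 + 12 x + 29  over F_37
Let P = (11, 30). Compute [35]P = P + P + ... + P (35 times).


k = 35 = 100011_2 (binary, LSB first: 110001)
Double-and-add from P = (11, 30):
  bit 0 = 1: acc = O + (11, 30) = (11, 30)
  bit 1 = 1: acc = (11, 30) + (24, 9) = (23, 15)
  bit 2 = 0: acc unchanged = (23, 15)
  bit 3 = 0: acc unchanged = (23, 15)
  bit 4 = 0: acc unchanged = (23, 15)
  bit 5 = 1: acc = (23, 15) + (4, 17) = (26, 34)

35P = (26, 34)


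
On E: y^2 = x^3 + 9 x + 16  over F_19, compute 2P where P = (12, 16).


Doubling: s = (3 x1^2 + a) / (2 y1)
s = (3*12^2 + 9) / (2*16) mod 19 = 12
x3 = s^2 - 2 x1 mod 19 = 12^2 - 2*12 = 6
y3 = s (x1 - x3) - y1 mod 19 = 12 * (12 - 6) - 16 = 18

2P = (6, 18)


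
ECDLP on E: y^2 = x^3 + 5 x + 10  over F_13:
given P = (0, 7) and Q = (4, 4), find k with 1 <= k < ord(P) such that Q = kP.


Enumerate multiples of P until we hit Q = (4, 4):
  1P = (0, 7)
  2P = (12, 11)
  3P = (4, 9)
  4P = (6, 3)
  5P = (6, 10)
  6P = (4, 4)
Match found at i = 6.

k = 6


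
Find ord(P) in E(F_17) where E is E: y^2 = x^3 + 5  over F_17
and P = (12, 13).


Compute successive multiples of P until we hit O:
  1P = (12, 13)
  2P = (2, 8)
  3P = (16, 2)
  4P = (4, 16)
  5P = (3, 7)
  6P = (10, 11)
  7P = (13, 3)
  8P = (7, 5)
  ... (continuing to 18P)
  18P = O

ord(P) = 18


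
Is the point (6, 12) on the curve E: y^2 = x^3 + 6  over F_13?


Check whether y^2 = x^3 + 0 x + 6 (mod 13) for (x, y) = (6, 12).
LHS: y^2 = 12^2 mod 13 = 1
RHS: x^3 + 0 x + 6 = 6^3 + 0*6 + 6 mod 13 = 1
LHS = RHS

Yes, on the curve


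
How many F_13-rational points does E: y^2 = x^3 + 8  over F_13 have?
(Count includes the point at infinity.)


For each x in F_13, count y with y^2 = x^3 + 0 x + 8 mod 13:
  x = 1: RHS = 9, y in [3, 10]  -> 2 point(s)
  x = 2: RHS = 3, y in [4, 9]  -> 2 point(s)
  x = 3: RHS = 9, y in [3, 10]  -> 2 point(s)
  x = 5: RHS = 3, y in [4, 9]  -> 2 point(s)
  x = 6: RHS = 3, y in [4, 9]  -> 2 point(s)
  x = 7: RHS = 0, y in [0]  -> 1 point(s)
  x = 8: RHS = 0, y in [0]  -> 1 point(s)
  x = 9: RHS = 9, y in [3, 10]  -> 2 point(s)
  x = 11: RHS = 0, y in [0]  -> 1 point(s)
Affine points: 15. Add the point at infinity: total = 16.

#E(F_13) = 16


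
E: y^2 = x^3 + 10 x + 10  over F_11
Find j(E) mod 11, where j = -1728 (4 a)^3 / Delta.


Delta = -16(4 a^3 + 27 b^2) mod 11 = 6
-1728 * (4 a)^3 = -1728 * (4*10)^3 mod 11 = 9
j = 9 * 6^(-1) mod 11 = 7

j = 7 (mod 11)


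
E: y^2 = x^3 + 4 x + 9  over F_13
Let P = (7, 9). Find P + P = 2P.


Doubling: s = (3 x1^2 + a) / (2 y1)
s = (3*7^2 + 4) / (2*9) mod 13 = 12
x3 = s^2 - 2 x1 mod 13 = 12^2 - 2*7 = 0
y3 = s (x1 - x3) - y1 mod 13 = 12 * (7 - 0) - 9 = 10

2P = (0, 10)


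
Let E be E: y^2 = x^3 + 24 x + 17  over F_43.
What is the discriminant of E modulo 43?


4 a^3 + 27 b^2 = 4*24^3 + 27*17^2 = 55296 + 7803 = 63099
Delta = -16 * (63099) = -1009584
Delta mod 43 = 13

Delta = 13 (mod 43)


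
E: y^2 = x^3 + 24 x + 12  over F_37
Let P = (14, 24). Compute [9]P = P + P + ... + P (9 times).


k = 9 = 1001_2 (binary, LSB first: 1001)
Double-and-add from P = (14, 24):
  bit 0 = 1: acc = O + (14, 24) = (14, 24)
  bit 1 = 0: acc unchanged = (14, 24)
  bit 2 = 0: acc unchanged = (14, 24)
  bit 3 = 1: acc = (14, 24) + (0, 7) = (19, 36)

9P = (19, 36)


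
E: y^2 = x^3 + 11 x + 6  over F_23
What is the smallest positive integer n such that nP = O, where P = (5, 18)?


Compute successive multiples of P until we hit O:
  1P = (5, 18)
  2P = (6, 9)
  3P = (1, 15)
  4P = (19, 6)
  5P = (11, 20)
  6P = (2, 6)
  7P = (9, 12)
  8P = (17, 0)
  ... (continuing to 16P)
  16P = O

ord(P) = 16


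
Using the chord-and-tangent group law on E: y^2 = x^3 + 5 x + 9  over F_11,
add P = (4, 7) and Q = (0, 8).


P != Q, so use the chord formula.
s = (y2 - y1) / (x2 - x1) = (1) / (7) mod 11 = 8
x3 = s^2 - x1 - x2 mod 11 = 8^2 - 4 - 0 = 5
y3 = s (x1 - x3) - y1 mod 11 = 8 * (4 - 5) - 7 = 7

P + Q = (5, 7)


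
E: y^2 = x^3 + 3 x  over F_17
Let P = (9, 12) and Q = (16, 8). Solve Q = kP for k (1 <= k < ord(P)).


Enumerate multiples of P until we hit Q = (16, 8):
  1P = (9, 12)
  2P = (1, 2)
  3P = (16, 9)
  4P = (13, 14)
  5P = (8, 14)
  6P = (4, 12)
  7P = (4, 5)
  8P = (8, 3)
  9P = (13, 3)
  10P = (16, 8)
Match found at i = 10.

k = 10


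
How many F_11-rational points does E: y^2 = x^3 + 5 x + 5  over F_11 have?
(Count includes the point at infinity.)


For each x in F_11, count y with y^2 = x^3 + 5 x + 5 mod 11:
  x = 0: RHS = 5, y in [4, 7]  -> 2 point(s)
  x = 1: RHS = 0, y in [0]  -> 1 point(s)
  x = 2: RHS = 1, y in [1, 10]  -> 2 point(s)
  x = 3: RHS = 3, y in [5, 6]  -> 2 point(s)
  x = 4: RHS = 1, y in [1, 10]  -> 2 point(s)
  x = 5: RHS = 1, y in [1, 10]  -> 2 point(s)
  x = 6: RHS = 9, y in [3, 8]  -> 2 point(s)
  x = 7: RHS = 9, y in [3, 8]  -> 2 point(s)
  x = 9: RHS = 9, y in [3, 8]  -> 2 point(s)
Affine points: 17. Add the point at infinity: total = 18.

#E(F_11) = 18


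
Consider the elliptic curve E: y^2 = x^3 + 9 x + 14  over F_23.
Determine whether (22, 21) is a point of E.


Check whether y^2 = x^3 + 9 x + 14 (mod 23) for (x, y) = (22, 21).
LHS: y^2 = 21^2 mod 23 = 4
RHS: x^3 + 9 x + 14 = 22^3 + 9*22 + 14 mod 23 = 4
LHS = RHS

Yes, on the curve


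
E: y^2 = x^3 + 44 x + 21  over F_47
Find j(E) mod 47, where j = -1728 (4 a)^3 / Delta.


Delta = -16(4 a^3 + 27 b^2) mod 47 = 15
-1728 * (4 a)^3 = -1728 * (4*44)^3 mod 47 = 27
j = 27 * 15^(-1) mod 47 = 30

j = 30 (mod 47)


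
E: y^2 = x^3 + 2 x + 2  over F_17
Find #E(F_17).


For each x in F_17, count y with y^2 = x^3 + 2 x + 2 mod 17:
  x = 0: RHS = 2, y in [6, 11]  -> 2 point(s)
  x = 3: RHS = 1, y in [1, 16]  -> 2 point(s)
  x = 5: RHS = 1, y in [1, 16]  -> 2 point(s)
  x = 6: RHS = 9, y in [3, 14]  -> 2 point(s)
  x = 7: RHS = 2, y in [6, 11]  -> 2 point(s)
  x = 9: RHS = 1, y in [1, 16]  -> 2 point(s)
  x = 10: RHS = 2, y in [6, 11]  -> 2 point(s)
  x = 13: RHS = 15, y in [7, 10]  -> 2 point(s)
  x = 16: RHS = 16, y in [4, 13]  -> 2 point(s)
Affine points: 18. Add the point at infinity: total = 19.

#E(F_17) = 19


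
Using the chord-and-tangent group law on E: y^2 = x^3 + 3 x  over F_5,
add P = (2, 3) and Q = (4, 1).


P != Q, so use the chord formula.
s = (y2 - y1) / (x2 - x1) = (3) / (2) mod 5 = 4
x3 = s^2 - x1 - x2 mod 5 = 4^2 - 2 - 4 = 0
y3 = s (x1 - x3) - y1 mod 5 = 4 * (2 - 0) - 3 = 0

P + Q = (0, 0)


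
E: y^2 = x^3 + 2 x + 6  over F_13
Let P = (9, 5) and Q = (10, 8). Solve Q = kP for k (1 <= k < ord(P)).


Enumerate multiples of P until we hit Q = (10, 8):
  1P = (9, 5)
  2P = (7, 5)
  3P = (10, 8)
Match found at i = 3.

k = 3


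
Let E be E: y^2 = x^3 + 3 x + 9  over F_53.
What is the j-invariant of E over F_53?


Delta = -16(4 a^3 + 27 b^2) mod 53 = 9
-1728 * (4 a)^3 = -1728 * (4*3)^3 mod 53 = 36
j = 36 * 9^(-1) mod 53 = 4

j = 4 (mod 53)


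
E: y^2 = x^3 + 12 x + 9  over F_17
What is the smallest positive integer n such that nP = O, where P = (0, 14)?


Compute successive multiples of P until we hit O:
  1P = (0, 14)
  2P = (4, 11)
  3P = (4, 6)
  4P = (0, 3)
  5P = O

ord(P) = 5


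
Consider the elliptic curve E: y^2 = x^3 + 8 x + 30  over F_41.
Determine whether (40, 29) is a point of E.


Check whether y^2 = x^3 + 8 x + 30 (mod 41) for (x, y) = (40, 29).
LHS: y^2 = 29^2 mod 41 = 21
RHS: x^3 + 8 x + 30 = 40^3 + 8*40 + 30 mod 41 = 21
LHS = RHS

Yes, on the curve


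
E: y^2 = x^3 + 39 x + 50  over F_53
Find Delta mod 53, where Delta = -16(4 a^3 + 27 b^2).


4 a^3 + 27 b^2 = 4*39^3 + 27*50^2 = 237276 + 67500 = 304776
Delta = -16 * (304776) = -4876416
Delta mod 53 = 8

Delta = 8 (mod 53)


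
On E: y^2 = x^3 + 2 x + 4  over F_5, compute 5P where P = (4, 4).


k = 5 = 101_2 (binary, LSB first: 101)
Double-and-add from P = (4, 4):
  bit 0 = 1: acc = O + (4, 4) = (4, 4)
  bit 1 = 0: acc unchanged = (4, 4)
  bit 2 = 1: acc = (4, 4) + (0, 3) = (2, 4)

5P = (2, 4)


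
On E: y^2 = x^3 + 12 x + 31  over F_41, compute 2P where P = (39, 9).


Doubling: s = (3 x1^2 + a) / (2 y1)
s = (3*39^2 + 12) / (2*9) mod 41 = 15
x3 = s^2 - 2 x1 mod 41 = 15^2 - 2*39 = 24
y3 = s (x1 - x3) - y1 mod 41 = 15 * (39 - 24) - 9 = 11

2P = (24, 11)


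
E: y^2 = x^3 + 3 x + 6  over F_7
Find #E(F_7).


For each x in F_7, count y with y^2 = x^3 + 3 x + 6 mod 7:
  x = 3: RHS = 0, y in [0]  -> 1 point(s)
  x = 6: RHS = 2, y in [3, 4]  -> 2 point(s)
Affine points: 3. Add the point at infinity: total = 4.

#E(F_7) = 4


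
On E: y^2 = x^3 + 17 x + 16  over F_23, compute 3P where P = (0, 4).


k = 3 = 11_2 (binary, LSB first: 11)
Double-and-add from P = (0, 4):
  bit 0 = 1: acc = O + (0, 4) = (0, 4)
  bit 1 = 1: acc = (0, 4) + (2, 9) = (10, 17)

3P = (10, 17)


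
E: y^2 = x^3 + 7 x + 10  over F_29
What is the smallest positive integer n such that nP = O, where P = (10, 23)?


Compute successive multiples of P until we hit O:
  1P = (10, 23)
  2P = (10, 6)
  3P = O

ord(P) = 3


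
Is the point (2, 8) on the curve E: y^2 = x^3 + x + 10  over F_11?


Check whether y^2 = x^3 + 1 x + 10 (mod 11) for (x, y) = (2, 8).
LHS: y^2 = 8^2 mod 11 = 9
RHS: x^3 + 1 x + 10 = 2^3 + 1*2 + 10 mod 11 = 9
LHS = RHS

Yes, on the curve


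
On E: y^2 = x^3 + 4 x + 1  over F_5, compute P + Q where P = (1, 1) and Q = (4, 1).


P != Q, so use the chord formula.
s = (y2 - y1) / (x2 - x1) = (0) / (3) mod 5 = 0
x3 = s^2 - x1 - x2 mod 5 = 0^2 - 1 - 4 = 0
y3 = s (x1 - x3) - y1 mod 5 = 0 * (1 - 0) - 1 = 4

P + Q = (0, 4)


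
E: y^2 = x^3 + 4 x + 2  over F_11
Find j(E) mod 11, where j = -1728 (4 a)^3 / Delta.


Delta = -16(4 a^3 + 27 b^2) mod 11 = 6
-1728 * (4 a)^3 = -1728 * (4*4)^3 mod 11 = 7
j = 7 * 6^(-1) mod 11 = 3

j = 3 (mod 11)


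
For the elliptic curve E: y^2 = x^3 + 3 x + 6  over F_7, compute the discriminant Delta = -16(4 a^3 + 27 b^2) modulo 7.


4 a^3 + 27 b^2 = 4*3^3 + 27*6^2 = 108 + 972 = 1080
Delta = -16 * (1080) = -17280
Delta mod 7 = 3

Delta = 3 (mod 7)


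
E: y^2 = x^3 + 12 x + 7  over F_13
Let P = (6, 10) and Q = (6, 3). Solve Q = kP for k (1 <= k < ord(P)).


Enumerate multiples of P until we hit Q = (6, 3):
  1P = (6, 10)
  2P = (11, 12)
  3P = (5, 6)
  4P = (5, 7)
  5P = (11, 1)
  6P = (6, 3)
Match found at i = 6.

k = 6


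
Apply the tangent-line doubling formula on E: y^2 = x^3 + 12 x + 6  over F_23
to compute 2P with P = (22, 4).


Doubling: s = (3 x1^2 + a) / (2 y1)
s = (3*22^2 + 12) / (2*4) mod 23 = 22
x3 = s^2 - 2 x1 mod 23 = 22^2 - 2*22 = 3
y3 = s (x1 - x3) - y1 mod 23 = 22 * (22 - 3) - 4 = 0

2P = (3, 0)


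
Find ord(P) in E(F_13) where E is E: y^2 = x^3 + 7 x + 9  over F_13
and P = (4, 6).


Compute successive multiples of P until we hit O:
  1P = (4, 6)
  2P = (1, 11)
  3P = (5, 0)
  4P = (1, 2)
  5P = (4, 7)
  6P = O

ord(P) = 6


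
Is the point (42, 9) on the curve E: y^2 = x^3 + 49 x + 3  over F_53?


Check whether y^2 = x^3 + 49 x + 3 (mod 53) for (x, y) = (42, 9).
LHS: y^2 = 9^2 mod 53 = 28
RHS: x^3 + 49 x + 3 = 42^3 + 49*42 + 3 mod 53 = 41
LHS != RHS

No, not on the curve


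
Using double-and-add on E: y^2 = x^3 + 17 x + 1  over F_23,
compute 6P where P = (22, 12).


k = 6 = 110_2 (binary, LSB first: 011)
Double-and-add from P = (22, 12):
  bit 0 = 0: acc unchanged = O
  bit 1 = 1: acc = O + (11, 1) = (11, 1)
  bit 2 = 1: acc = (11, 1) + (14, 4) = (22, 11)

6P = (22, 11)


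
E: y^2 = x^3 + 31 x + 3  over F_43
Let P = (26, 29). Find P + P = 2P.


Doubling: s = (3 x1^2 + a) / (2 y1)
s = (3*26^2 + 31) / (2*29) mod 43 = 14
x3 = s^2 - 2 x1 mod 43 = 14^2 - 2*26 = 15
y3 = s (x1 - x3) - y1 mod 43 = 14 * (26 - 15) - 29 = 39

2P = (15, 39)


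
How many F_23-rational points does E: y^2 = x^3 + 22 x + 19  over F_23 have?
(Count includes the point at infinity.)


For each x in F_23, count y with y^2 = x^3 + 22 x + 19 mod 23:
  x = 2: RHS = 2, y in [5, 18]  -> 2 point(s)
  x = 5: RHS = 1, y in [1, 22]  -> 2 point(s)
  x = 9: RHS = 3, y in [7, 16]  -> 2 point(s)
  x = 13: RHS = 18, y in [8, 15]  -> 2 point(s)
  x = 14: RHS = 12, y in [9, 14]  -> 2 point(s)
  x = 17: RHS = 16, y in [4, 19]  -> 2 point(s)
  x = 20: RHS = 18, y in [8, 15]  -> 2 point(s)
  x = 21: RHS = 13, y in [6, 17]  -> 2 point(s)
Affine points: 16. Add the point at infinity: total = 17.

#E(F_23) = 17


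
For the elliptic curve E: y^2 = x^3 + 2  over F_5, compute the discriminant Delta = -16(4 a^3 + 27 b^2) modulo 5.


4 a^3 + 27 b^2 = 4*0^3 + 27*2^2 = 0 + 108 = 108
Delta = -16 * (108) = -1728
Delta mod 5 = 2

Delta = 2 (mod 5)


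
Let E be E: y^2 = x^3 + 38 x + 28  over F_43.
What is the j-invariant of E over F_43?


Delta = -16(4 a^3 + 27 b^2) mod 43 = 25
-1728 * (4 a)^3 = -1728 * (4*38)^3 mod 43 = 16
j = 16 * 25^(-1) mod 43 = 23

j = 23 (mod 43)


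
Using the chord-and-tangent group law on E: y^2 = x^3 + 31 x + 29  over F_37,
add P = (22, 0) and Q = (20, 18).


P != Q, so use the chord formula.
s = (y2 - y1) / (x2 - x1) = (18) / (35) mod 37 = 28
x3 = s^2 - x1 - x2 mod 37 = 28^2 - 22 - 20 = 2
y3 = s (x1 - x3) - y1 mod 37 = 28 * (22 - 2) - 0 = 5

P + Q = (2, 5)


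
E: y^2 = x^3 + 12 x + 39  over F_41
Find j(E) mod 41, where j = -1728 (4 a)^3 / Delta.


Delta = -16(4 a^3 + 27 b^2) mod 41 = 20
-1728 * (4 a)^3 = -1728 * (4*12)^3 mod 41 = 33
j = 33 * 20^(-1) mod 41 = 16

j = 16 (mod 41)


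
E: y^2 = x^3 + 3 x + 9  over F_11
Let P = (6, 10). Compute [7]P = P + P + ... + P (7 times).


k = 7 = 111_2 (binary, LSB first: 111)
Double-and-add from P = (6, 10):
  bit 0 = 1: acc = O + (6, 10) = (6, 10)
  bit 1 = 1: acc = (6, 10) + (2, 10) = (3, 1)
  bit 2 = 1: acc = (3, 1) + (0, 8) = (0, 3)

7P = (0, 3)


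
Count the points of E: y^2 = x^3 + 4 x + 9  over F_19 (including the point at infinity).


For each x in F_19, count y with y^2 = x^3 + 4 x + 9 mod 19:
  x = 0: RHS = 9, y in [3, 16]  -> 2 point(s)
  x = 2: RHS = 6, y in [5, 14]  -> 2 point(s)
  x = 7: RHS = 0, y in [0]  -> 1 point(s)
  x = 10: RHS = 4, y in [2, 17]  -> 2 point(s)
  x = 11: RHS = 16, y in [4, 15]  -> 2 point(s)
  x = 13: RHS = 16, y in [4, 15]  -> 2 point(s)
  x = 14: RHS = 16, y in [4, 15]  -> 2 point(s)
  x = 15: RHS = 5, y in [9, 10]  -> 2 point(s)
  x = 18: RHS = 4, y in [2, 17]  -> 2 point(s)
Affine points: 17. Add the point at infinity: total = 18.

#E(F_19) = 18


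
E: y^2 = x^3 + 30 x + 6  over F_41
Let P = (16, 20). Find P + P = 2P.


Doubling: s = (3 x1^2 + a) / (2 y1)
s = (3*16^2 + 30) / (2*20) mod 41 = 22
x3 = s^2 - 2 x1 mod 41 = 22^2 - 2*16 = 1
y3 = s (x1 - x3) - y1 mod 41 = 22 * (16 - 1) - 20 = 23

2P = (1, 23)


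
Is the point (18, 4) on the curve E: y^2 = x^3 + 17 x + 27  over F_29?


Check whether y^2 = x^3 + 17 x + 27 (mod 29) for (x, y) = (18, 4).
LHS: y^2 = 4^2 mod 29 = 16
RHS: x^3 + 17 x + 27 = 18^3 + 17*18 + 27 mod 29 = 17
LHS != RHS

No, not on the curve


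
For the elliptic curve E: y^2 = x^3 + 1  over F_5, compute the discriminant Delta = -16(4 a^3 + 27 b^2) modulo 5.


4 a^3 + 27 b^2 = 4*0^3 + 27*1^2 = 0 + 27 = 27
Delta = -16 * (27) = -432
Delta mod 5 = 3

Delta = 3 (mod 5)


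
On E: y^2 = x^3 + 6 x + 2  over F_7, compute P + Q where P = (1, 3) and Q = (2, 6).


P != Q, so use the chord formula.
s = (y2 - y1) / (x2 - x1) = (3) / (1) mod 7 = 3
x3 = s^2 - x1 - x2 mod 7 = 3^2 - 1 - 2 = 6
y3 = s (x1 - x3) - y1 mod 7 = 3 * (1 - 6) - 3 = 3

P + Q = (6, 3)


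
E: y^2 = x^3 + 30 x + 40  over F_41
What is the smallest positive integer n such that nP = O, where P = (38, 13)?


Compute successive multiples of P until we hit O:
  1P = (38, 13)
  2P = (27, 19)
  3P = (40, 3)
  4P = (29, 24)
  5P = (17, 16)
  6P = (22, 14)
  7P = (18, 37)
  8P = (34, 15)
  ... (continuing to 33P)
  33P = O

ord(P) = 33


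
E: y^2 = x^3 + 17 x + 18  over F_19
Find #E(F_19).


For each x in F_19, count y with y^2 = x^3 + 17 x + 18 mod 19:
  x = 1: RHS = 17, y in [6, 13]  -> 2 point(s)
  x = 3: RHS = 1, y in [1, 18]  -> 2 point(s)
  x = 4: RHS = 17, y in [6, 13]  -> 2 point(s)
  x = 5: RHS = 0, y in [0]  -> 1 point(s)
  x = 7: RHS = 5, y in [9, 10]  -> 2 point(s)
  x = 8: RHS = 1, y in [1, 18]  -> 2 point(s)
  x = 9: RHS = 7, y in [8, 11]  -> 2 point(s)
  x = 11: RHS = 16, y in [4, 15]  -> 2 point(s)
  x = 13: RHS = 4, y in [2, 17]  -> 2 point(s)
  x = 14: RHS = 17, y in [6, 13]  -> 2 point(s)
  x = 15: RHS = 0, y in [0]  -> 1 point(s)
  x = 16: RHS = 16, y in [4, 15]  -> 2 point(s)
  x = 18: RHS = 0, y in [0]  -> 1 point(s)
Affine points: 23. Add the point at infinity: total = 24.

#E(F_19) = 24


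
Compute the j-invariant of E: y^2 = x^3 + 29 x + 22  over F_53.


Delta = -16(4 a^3 + 27 b^2) mod 53 = 4
-1728 * (4 a)^3 = -1728 * (4*29)^3 mod 53 = 12
j = 12 * 4^(-1) mod 53 = 3

j = 3 (mod 53)


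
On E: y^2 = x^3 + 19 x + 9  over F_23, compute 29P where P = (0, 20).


k = 29 = 11101_2 (binary, LSB first: 10111)
Double-and-add from P = (0, 20):
  bit 0 = 1: acc = O + (0, 20) = (0, 20)
  bit 1 = 0: acc unchanged = (0, 20)
  bit 2 = 1: acc = (0, 20) + (17, 22) = (1, 11)
  bit 3 = 1: acc = (1, 11) + (2, 3) = (15, 9)
  bit 4 = 1: acc = (15, 9) + (8, 12) = (3, 22)

29P = (3, 22)


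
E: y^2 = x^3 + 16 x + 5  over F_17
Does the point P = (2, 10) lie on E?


Check whether y^2 = x^3 + 16 x + 5 (mod 17) for (x, y) = (2, 10).
LHS: y^2 = 10^2 mod 17 = 15
RHS: x^3 + 16 x + 5 = 2^3 + 16*2 + 5 mod 17 = 11
LHS != RHS

No, not on the curve


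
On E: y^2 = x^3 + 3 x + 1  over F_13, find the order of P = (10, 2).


Compute successive multiples of P until we hit O:
  1P = (10, 2)
  2P = (7, 1)
  3P = (12, 6)
  4P = (8, 2)
  5P = (8, 11)
  6P = (12, 7)
  7P = (7, 12)
  8P = (10, 11)
  ... (continuing to 9P)
  9P = O

ord(P) = 9


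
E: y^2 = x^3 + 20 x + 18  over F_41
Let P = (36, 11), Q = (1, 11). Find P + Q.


P != Q, so use the chord formula.
s = (y2 - y1) / (x2 - x1) = (0) / (6) mod 41 = 0
x3 = s^2 - x1 - x2 mod 41 = 0^2 - 36 - 1 = 4
y3 = s (x1 - x3) - y1 mod 41 = 0 * (36 - 4) - 11 = 30

P + Q = (4, 30)


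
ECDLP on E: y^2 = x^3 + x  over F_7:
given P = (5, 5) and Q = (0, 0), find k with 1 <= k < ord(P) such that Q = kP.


Enumerate multiples of P until we hit Q = (0, 0):
  1P = (5, 5)
  2P = (1, 3)
  3P = (3, 3)
  4P = (0, 0)
Match found at i = 4.

k = 4


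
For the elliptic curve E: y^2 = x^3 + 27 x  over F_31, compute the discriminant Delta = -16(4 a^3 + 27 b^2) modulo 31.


4 a^3 + 27 b^2 = 4*27^3 + 27*0^2 = 78732 + 0 = 78732
Delta = -16 * (78732) = -1259712
Delta mod 31 = 4

Delta = 4 (mod 31)


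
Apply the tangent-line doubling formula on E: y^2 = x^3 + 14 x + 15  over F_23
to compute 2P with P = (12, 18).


Doubling: s = (3 x1^2 + a) / (2 y1)
s = (3*12^2 + 14) / (2*18) mod 23 = 6
x3 = s^2 - 2 x1 mod 23 = 6^2 - 2*12 = 12
y3 = s (x1 - x3) - y1 mod 23 = 6 * (12 - 12) - 18 = 5

2P = (12, 5)


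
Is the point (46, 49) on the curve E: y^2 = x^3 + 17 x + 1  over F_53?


Check whether y^2 = x^3 + 17 x + 1 (mod 53) for (x, y) = (46, 49).
LHS: y^2 = 49^2 mod 53 = 16
RHS: x^3 + 17 x + 1 = 46^3 + 17*46 + 1 mod 53 = 16
LHS = RHS

Yes, on the curve


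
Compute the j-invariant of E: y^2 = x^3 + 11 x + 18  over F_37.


Delta = -16(4 a^3 + 27 b^2) mod 37 = 30
-1728 * (4 a)^3 = -1728 * (4*11)^3 mod 37 = 36
j = 36 * 30^(-1) mod 37 = 16

j = 16 (mod 37)


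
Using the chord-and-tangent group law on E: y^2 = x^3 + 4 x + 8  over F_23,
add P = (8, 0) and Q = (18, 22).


P != Q, so use the chord formula.
s = (y2 - y1) / (x2 - x1) = (22) / (10) mod 23 = 16
x3 = s^2 - x1 - x2 mod 23 = 16^2 - 8 - 18 = 0
y3 = s (x1 - x3) - y1 mod 23 = 16 * (8 - 0) - 0 = 13

P + Q = (0, 13)


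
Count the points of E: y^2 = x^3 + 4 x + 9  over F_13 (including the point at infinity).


For each x in F_13, count y with y^2 = x^3 + 4 x + 9 mod 13:
  x = 0: RHS = 9, y in [3, 10]  -> 2 point(s)
  x = 1: RHS = 1, y in [1, 12]  -> 2 point(s)
  x = 2: RHS = 12, y in [5, 8]  -> 2 point(s)
  x = 3: RHS = 9, y in [3, 10]  -> 2 point(s)
  x = 7: RHS = 3, y in [4, 9]  -> 2 point(s)
  x = 10: RHS = 9, y in [3, 10]  -> 2 point(s)
  x = 12: RHS = 4, y in [2, 11]  -> 2 point(s)
Affine points: 14. Add the point at infinity: total = 15.

#E(F_13) = 15


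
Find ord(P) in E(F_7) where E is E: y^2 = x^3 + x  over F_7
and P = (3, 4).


Compute successive multiples of P until we hit O:
  1P = (3, 4)
  2P = (1, 3)
  3P = (5, 2)
  4P = (0, 0)
  5P = (5, 5)
  6P = (1, 4)
  7P = (3, 3)
  8P = O

ord(P) = 8


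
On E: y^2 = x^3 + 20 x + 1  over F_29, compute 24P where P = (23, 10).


k = 24 = 11000_2 (binary, LSB first: 00011)
Double-and-add from P = (23, 10):
  bit 0 = 0: acc unchanged = O
  bit 1 = 0: acc unchanged = O
  bit 2 = 0: acc unchanged = O
  bit 3 = 1: acc = O + (20, 22) = (20, 22)
  bit 4 = 1: acc = (20, 22) + (5, 9) = (13, 15)

24P = (13, 15)


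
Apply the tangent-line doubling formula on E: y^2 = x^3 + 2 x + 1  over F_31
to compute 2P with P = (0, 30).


Doubling: s = (3 x1^2 + a) / (2 y1)
s = (3*0^2 + 2) / (2*30) mod 31 = 30
x3 = s^2 - 2 x1 mod 31 = 30^2 - 2*0 = 1
y3 = s (x1 - x3) - y1 mod 31 = 30 * (0 - 1) - 30 = 2

2P = (1, 2)


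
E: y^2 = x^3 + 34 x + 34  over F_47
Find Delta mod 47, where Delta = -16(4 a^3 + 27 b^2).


4 a^3 + 27 b^2 = 4*34^3 + 27*34^2 = 157216 + 31212 = 188428
Delta = -16 * (188428) = -3014848
Delta mod 47 = 14

Delta = 14 (mod 47)


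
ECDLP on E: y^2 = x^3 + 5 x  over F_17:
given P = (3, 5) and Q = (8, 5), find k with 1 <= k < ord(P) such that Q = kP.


Enumerate multiples of P until we hit Q = (8, 5):
  1P = (3, 5)
  2P = (9, 3)
  3P = (7, 2)
  4P = (15, 4)
  5P = (14, 3)
  6P = (2, 1)
  7P = (11, 14)
  8P = (4, 13)
  9P = (6, 5)
  10P = (8, 12)
  11P = (10, 9)
  12P = (13, 16)
  13P = (0, 0)
  14P = (13, 1)
  15P = (10, 8)
  16P = (8, 5)
Match found at i = 16.

k = 16


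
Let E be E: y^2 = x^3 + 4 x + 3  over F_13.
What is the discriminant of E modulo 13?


4 a^3 + 27 b^2 = 4*4^3 + 27*3^2 = 256 + 243 = 499
Delta = -16 * (499) = -7984
Delta mod 13 = 11

Delta = 11 (mod 13)


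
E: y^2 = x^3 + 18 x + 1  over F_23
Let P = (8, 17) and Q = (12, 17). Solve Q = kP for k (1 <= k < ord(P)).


Enumerate multiples of P until we hit Q = (12, 17):
  1P = (8, 17)
  2P = (20, 9)
  3P = (21, 7)
  4P = (18, 19)
  5P = (9, 15)
  6P = (10, 10)
  7P = (0, 1)
  8P = (19, 7)
  9P = (5, 20)
  10P = (11, 9)
  11P = (6, 16)
  12P = (15, 14)
  13P = (3, 17)
  14P = (12, 6)
  15P = (12, 17)
Match found at i = 15.

k = 15


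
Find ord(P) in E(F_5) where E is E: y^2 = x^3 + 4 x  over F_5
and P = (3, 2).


Compute successive multiples of P until we hit O:
  1P = (3, 2)
  2P = (0, 0)
  3P = (3, 3)
  4P = O

ord(P) = 4


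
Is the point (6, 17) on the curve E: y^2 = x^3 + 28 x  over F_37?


Check whether y^2 = x^3 + 28 x + 0 (mod 37) for (x, y) = (6, 17).
LHS: y^2 = 17^2 mod 37 = 30
RHS: x^3 + 28 x + 0 = 6^3 + 28*6 + 0 mod 37 = 14
LHS != RHS

No, not on the curve


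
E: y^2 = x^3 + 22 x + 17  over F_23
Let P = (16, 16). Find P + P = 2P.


Doubling: s = (3 x1^2 + a) / (2 y1)
s = (3*16^2 + 22) / (2*16) mod 23 = 6
x3 = s^2 - 2 x1 mod 23 = 6^2 - 2*16 = 4
y3 = s (x1 - x3) - y1 mod 23 = 6 * (16 - 4) - 16 = 10

2P = (4, 10)


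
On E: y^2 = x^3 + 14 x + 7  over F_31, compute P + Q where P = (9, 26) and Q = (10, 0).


P != Q, so use the chord formula.
s = (y2 - y1) / (x2 - x1) = (5) / (1) mod 31 = 5
x3 = s^2 - x1 - x2 mod 31 = 5^2 - 9 - 10 = 6
y3 = s (x1 - x3) - y1 mod 31 = 5 * (9 - 6) - 26 = 20

P + Q = (6, 20)


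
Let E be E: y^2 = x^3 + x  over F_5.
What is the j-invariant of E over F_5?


Delta = -16(4 a^3 + 27 b^2) mod 5 = 1
-1728 * (4 a)^3 = -1728 * (4*1)^3 mod 5 = 3
j = 3 * 1^(-1) mod 5 = 3

j = 3 (mod 5)


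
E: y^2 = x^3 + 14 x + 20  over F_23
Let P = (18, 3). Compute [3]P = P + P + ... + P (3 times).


k = 3 = 11_2 (binary, LSB first: 11)
Double-and-add from P = (18, 3):
  bit 0 = 1: acc = O + (18, 3) = (18, 3)
  bit 1 = 1: acc = (18, 3) + (16, 19) = (7, 1)

3P = (7, 1)


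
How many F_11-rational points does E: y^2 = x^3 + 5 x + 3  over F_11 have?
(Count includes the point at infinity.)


For each x in F_11, count y with y^2 = x^3 + 5 x + 3 mod 11:
  x = 0: RHS = 3, y in [5, 6]  -> 2 point(s)
  x = 1: RHS = 9, y in [3, 8]  -> 2 point(s)
  x = 3: RHS = 1, y in [1, 10]  -> 2 point(s)
  x = 8: RHS = 5, y in [4, 7]  -> 2 point(s)
Affine points: 8. Add the point at infinity: total = 9.

#E(F_11) = 9


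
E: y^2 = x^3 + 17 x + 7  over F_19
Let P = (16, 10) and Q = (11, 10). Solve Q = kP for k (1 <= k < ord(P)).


Enumerate multiples of P until we hit Q = (11, 10):
  1P = (16, 10)
  2P = (4, 5)
  3P = (3, 16)
  4P = (1, 5)
  5P = (0, 8)
  6P = (14, 14)
  7P = (12, 1)
  8P = (2, 12)
  9P = (8, 16)
  10P = (11, 10)
Match found at i = 10.

k = 10


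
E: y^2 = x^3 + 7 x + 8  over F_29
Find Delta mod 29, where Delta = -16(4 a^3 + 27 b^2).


4 a^3 + 27 b^2 = 4*7^3 + 27*8^2 = 1372 + 1728 = 3100
Delta = -16 * (3100) = -49600
Delta mod 29 = 19

Delta = 19 (mod 29)


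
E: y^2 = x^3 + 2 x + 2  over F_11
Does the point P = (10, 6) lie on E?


Check whether y^2 = x^3 + 2 x + 2 (mod 11) for (x, y) = (10, 6).
LHS: y^2 = 6^2 mod 11 = 3
RHS: x^3 + 2 x + 2 = 10^3 + 2*10 + 2 mod 11 = 10
LHS != RHS

No, not on the curve


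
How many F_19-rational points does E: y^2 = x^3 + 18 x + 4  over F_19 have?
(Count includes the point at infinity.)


For each x in F_19, count y with y^2 = x^3 + 18 x + 4 mod 19:
  x = 0: RHS = 4, y in [2, 17]  -> 2 point(s)
  x = 1: RHS = 4, y in [2, 17]  -> 2 point(s)
  x = 3: RHS = 9, y in [3, 16]  -> 2 point(s)
  x = 4: RHS = 7, y in [8, 11]  -> 2 point(s)
  x = 6: RHS = 5, y in [9, 10]  -> 2 point(s)
  x = 7: RHS = 17, y in [6, 13]  -> 2 point(s)
  x = 10: RHS = 6, y in [5, 14]  -> 2 point(s)
  x = 14: RHS = 17, y in [6, 13]  -> 2 point(s)
  x = 15: RHS = 1, y in [1, 18]  -> 2 point(s)
  x = 17: RHS = 17, y in [6, 13]  -> 2 point(s)
  x = 18: RHS = 4, y in [2, 17]  -> 2 point(s)
Affine points: 22. Add the point at infinity: total = 23.

#E(F_19) = 23


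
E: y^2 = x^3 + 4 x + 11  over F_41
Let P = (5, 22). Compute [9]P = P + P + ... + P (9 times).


k = 9 = 1001_2 (binary, LSB first: 1001)
Double-and-add from P = (5, 22):
  bit 0 = 1: acc = O + (5, 22) = (5, 22)
  bit 1 = 0: acc unchanged = (5, 22)
  bit 2 = 0: acc unchanged = (5, 22)
  bit 3 = 1: acc = (5, 22) + (13, 13) = (39, 6)

9P = (39, 6)


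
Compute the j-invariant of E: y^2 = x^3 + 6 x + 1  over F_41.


Delta = -16(4 a^3 + 27 b^2) mod 41 = 12
-1728 * (4 a)^3 = -1728 * (4*6)^3 mod 41 = 40
j = 40 * 12^(-1) mod 41 = 17

j = 17 (mod 41)


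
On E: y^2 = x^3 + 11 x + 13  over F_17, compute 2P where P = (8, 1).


Doubling: s = (3 x1^2 + a) / (2 y1)
s = (3*8^2 + 11) / (2*1) mod 17 = 8
x3 = s^2 - 2 x1 mod 17 = 8^2 - 2*8 = 14
y3 = s (x1 - x3) - y1 mod 17 = 8 * (8 - 14) - 1 = 2

2P = (14, 2)


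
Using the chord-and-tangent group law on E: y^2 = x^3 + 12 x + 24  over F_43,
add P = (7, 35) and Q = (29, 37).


P != Q, so use the chord formula.
s = (y2 - y1) / (x2 - x1) = (2) / (22) mod 43 = 4
x3 = s^2 - x1 - x2 mod 43 = 4^2 - 7 - 29 = 23
y3 = s (x1 - x3) - y1 mod 43 = 4 * (7 - 23) - 35 = 30

P + Q = (23, 30)


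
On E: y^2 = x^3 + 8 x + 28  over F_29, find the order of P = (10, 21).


Compute successive multiples of P until we hit O:
  1P = (10, 21)
  2P = (8, 13)
  3P = (27, 27)
  4P = (14, 10)
  5P = (18, 1)
  6P = (0, 12)
  7P = (23, 5)
  8P = (26, 21)
  ... (continuing to 25P)
  25P = O

ord(P) = 25


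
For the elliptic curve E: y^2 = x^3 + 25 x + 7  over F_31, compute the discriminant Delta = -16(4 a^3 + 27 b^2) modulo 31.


4 a^3 + 27 b^2 = 4*25^3 + 27*7^2 = 62500 + 1323 = 63823
Delta = -16 * (63823) = -1021168
Delta mod 31 = 3

Delta = 3 (mod 31)


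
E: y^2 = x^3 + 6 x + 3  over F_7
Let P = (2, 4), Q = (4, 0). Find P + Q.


P != Q, so use the chord formula.
s = (y2 - y1) / (x2 - x1) = (3) / (2) mod 7 = 5
x3 = s^2 - x1 - x2 mod 7 = 5^2 - 2 - 4 = 5
y3 = s (x1 - x3) - y1 mod 7 = 5 * (2 - 5) - 4 = 2

P + Q = (5, 2)


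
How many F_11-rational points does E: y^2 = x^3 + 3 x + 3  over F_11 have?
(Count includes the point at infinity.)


For each x in F_11, count y with y^2 = x^3 + 3 x + 3 mod 11:
  x = 0: RHS = 3, y in [5, 6]  -> 2 point(s)
  x = 5: RHS = 0, y in [0]  -> 1 point(s)
  x = 7: RHS = 4, y in [2, 9]  -> 2 point(s)
  x = 8: RHS = 0, y in [0]  -> 1 point(s)
  x = 9: RHS = 0, y in [0]  -> 1 point(s)
Affine points: 7. Add the point at infinity: total = 8.

#E(F_11) = 8


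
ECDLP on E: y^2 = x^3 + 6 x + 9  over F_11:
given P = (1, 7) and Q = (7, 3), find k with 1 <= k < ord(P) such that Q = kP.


Enumerate multiples of P until we hit Q = (7, 3):
  1P = (1, 7)
  2P = (7, 8)
  3P = (7, 3)
Match found at i = 3.

k = 3


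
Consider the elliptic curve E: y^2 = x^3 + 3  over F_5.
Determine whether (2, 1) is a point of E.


Check whether y^2 = x^3 + 0 x + 3 (mod 5) for (x, y) = (2, 1).
LHS: y^2 = 1^2 mod 5 = 1
RHS: x^3 + 0 x + 3 = 2^3 + 0*2 + 3 mod 5 = 1
LHS = RHS

Yes, on the curve


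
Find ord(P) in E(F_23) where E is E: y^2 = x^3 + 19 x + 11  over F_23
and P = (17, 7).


Compute successive multiples of P until we hit O:
  1P = (17, 7)
  2P = (1, 10)
  3P = (8, 10)
  4P = (16, 8)
  5P = (14, 13)
  6P = (19, 20)
  7P = (12, 14)
  8P = (7, 2)
  ... (continuing to 23P)
  23P = O

ord(P) = 23


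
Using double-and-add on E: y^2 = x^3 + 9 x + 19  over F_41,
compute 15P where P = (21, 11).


k = 15 = 1111_2 (binary, LSB first: 1111)
Double-and-add from P = (21, 11):
  bit 0 = 1: acc = O + (21, 11) = (21, 11)
  bit 1 = 1: acc = (21, 11) + (31, 6) = (20, 9)
  bit 2 = 1: acc = (20, 9) + (4, 23) = (12, 25)
  bit 3 = 1: acc = (12, 25) + (17, 1) = (17, 40)

15P = (17, 40)


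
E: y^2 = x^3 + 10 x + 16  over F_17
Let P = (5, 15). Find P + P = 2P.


Doubling: s = (3 x1^2 + a) / (2 y1)
s = (3*5^2 + 10) / (2*15) mod 17 = 0
x3 = s^2 - 2 x1 mod 17 = 0^2 - 2*5 = 7
y3 = s (x1 - x3) - y1 mod 17 = 0 * (5 - 7) - 15 = 2

2P = (7, 2)


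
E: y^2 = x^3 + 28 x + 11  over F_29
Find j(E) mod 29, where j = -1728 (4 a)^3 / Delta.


Delta = -16(4 a^3 + 27 b^2) mod 29 = 21
-1728 * (4 a)^3 = -1728 * (4*28)^3 mod 29 = 15
j = 15 * 21^(-1) mod 29 = 9

j = 9 (mod 29)


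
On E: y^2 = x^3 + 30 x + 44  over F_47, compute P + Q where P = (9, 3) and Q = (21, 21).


P != Q, so use the chord formula.
s = (y2 - y1) / (x2 - x1) = (18) / (12) mod 47 = 25
x3 = s^2 - x1 - x2 mod 47 = 25^2 - 9 - 21 = 31
y3 = s (x1 - x3) - y1 mod 47 = 25 * (9 - 31) - 3 = 11

P + Q = (31, 11)


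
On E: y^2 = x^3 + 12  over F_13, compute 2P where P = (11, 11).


Doubling: s = (3 x1^2 + a) / (2 y1)
s = (3*11^2 + 0) / (2*11) mod 13 = 10
x3 = s^2 - 2 x1 mod 13 = 10^2 - 2*11 = 0
y3 = s (x1 - x3) - y1 mod 13 = 10 * (11 - 0) - 11 = 8

2P = (0, 8)


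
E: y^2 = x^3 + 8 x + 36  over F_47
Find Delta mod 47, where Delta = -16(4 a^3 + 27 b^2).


4 a^3 + 27 b^2 = 4*8^3 + 27*36^2 = 2048 + 34992 = 37040
Delta = -16 * (37040) = -592640
Delta mod 47 = 30

Delta = 30 (mod 47)


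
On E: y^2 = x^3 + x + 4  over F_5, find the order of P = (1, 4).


Compute successive multiples of P until we hit O:
  1P = (1, 4)
  2P = (2, 3)
  3P = (3, 3)
  4P = (0, 3)
  5P = (0, 2)
  6P = (3, 2)
  7P = (2, 2)
  8P = (1, 1)
  ... (continuing to 9P)
  9P = O

ord(P) = 9


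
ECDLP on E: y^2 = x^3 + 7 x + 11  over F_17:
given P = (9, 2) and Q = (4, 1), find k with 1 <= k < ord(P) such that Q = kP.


Enumerate multiples of P until we hit Q = (4, 1):
  1P = (9, 2)
  2P = (8, 1)
  3P = (1, 6)
  4P = (3, 12)
  5P = (4, 1)
Match found at i = 5.

k = 5


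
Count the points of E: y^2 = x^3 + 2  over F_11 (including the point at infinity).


For each x in F_11, count y with y^2 = x^3 + 0 x + 2 mod 11:
  x = 1: RHS = 3, y in [5, 6]  -> 2 point(s)
  x = 4: RHS = 0, y in [0]  -> 1 point(s)
  x = 6: RHS = 9, y in [3, 8]  -> 2 point(s)
  x = 7: RHS = 4, y in [2, 9]  -> 2 point(s)
  x = 9: RHS = 5, y in [4, 7]  -> 2 point(s)
  x = 10: RHS = 1, y in [1, 10]  -> 2 point(s)
Affine points: 11. Add the point at infinity: total = 12.

#E(F_11) = 12


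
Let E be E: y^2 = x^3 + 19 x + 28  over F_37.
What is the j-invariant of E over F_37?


Delta = -16(4 a^3 + 27 b^2) mod 37 = 2
-1728 * (4 a)^3 = -1728 * (4*19)^3 mod 37 = 14
j = 14 * 2^(-1) mod 37 = 7

j = 7 (mod 37)


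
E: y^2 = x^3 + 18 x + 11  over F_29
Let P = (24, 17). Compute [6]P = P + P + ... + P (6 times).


k = 6 = 110_2 (binary, LSB first: 011)
Double-and-add from P = (24, 17):
  bit 0 = 0: acc unchanged = O
  bit 1 = 1: acc = O + (1, 28) = (1, 28)
  bit 2 = 1: acc = (1, 28) + (14, 7) = (7, 4)

6P = (7, 4)


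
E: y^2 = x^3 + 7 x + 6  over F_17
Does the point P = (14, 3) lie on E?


Check whether y^2 = x^3 + 7 x + 6 (mod 17) for (x, y) = (14, 3).
LHS: y^2 = 3^2 mod 17 = 9
RHS: x^3 + 7 x + 6 = 14^3 + 7*14 + 6 mod 17 = 9
LHS = RHS

Yes, on the curve


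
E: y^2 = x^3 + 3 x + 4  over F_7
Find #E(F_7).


For each x in F_7, count y with y^2 = x^3 + 3 x + 4 mod 7:
  x = 0: RHS = 4, y in [2, 5]  -> 2 point(s)
  x = 1: RHS = 1, y in [1, 6]  -> 2 point(s)
  x = 2: RHS = 4, y in [2, 5]  -> 2 point(s)
  x = 5: RHS = 4, y in [2, 5]  -> 2 point(s)
  x = 6: RHS = 0, y in [0]  -> 1 point(s)
Affine points: 9. Add the point at infinity: total = 10.

#E(F_7) = 10


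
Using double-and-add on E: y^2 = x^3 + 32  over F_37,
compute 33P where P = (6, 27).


k = 33 = 100001_2 (binary, LSB first: 100001)
Double-and-add from P = (6, 27):
  bit 0 = 1: acc = O + (6, 27) = (6, 27)
  bit 1 = 0: acc unchanged = (6, 27)
  bit 2 = 0: acc unchanged = (6, 27)
  bit 3 = 0: acc unchanged = (6, 27)
  bit 4 = 0: acc unchanged = (6, 27)
  bit 5 = 1: acc = (6, 27) + (2, 22) = (19, 3)

33P = (19, 3)


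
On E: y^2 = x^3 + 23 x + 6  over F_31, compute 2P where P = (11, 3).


Doubling: s = (3 x1^2 + a) / (2 y1)
s = (3*11^2 + 23) / (2*3) mod 31 = 23
x3 = s^2 - 2 x1 mod 31 = 23^2 - 2*11 = 11
y3 = s (x1 - x3) - y1 mod 31 = 23 * (11 - 11) - 3 = 28

2P = (11, 28)


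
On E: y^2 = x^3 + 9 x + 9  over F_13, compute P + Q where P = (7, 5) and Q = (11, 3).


P != Q, so use the chord formula.
s = (y2 - y1) / (x2 - x1) = (11) / (4) mod 13 = 6
x3 = s^2 - x1 - x2 mod 13 = 6^2 - 7 - 11 = 5
y3 = s (x1 - x3) - y1 mod 13 = 6 * (7 - 5) - 5 = 7

P + Q = (5, 7)


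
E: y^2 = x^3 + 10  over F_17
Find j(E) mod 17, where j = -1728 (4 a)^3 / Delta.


Delta = -16(4 a^3 + 27 b^2) mod 17 = 14
-1728 * (4 a)^3 = -1728 * (4*0)^3 mod 17 = 0
j = 0 * 14^(-1) mod 17 = 0

j = 0 (mod 17)


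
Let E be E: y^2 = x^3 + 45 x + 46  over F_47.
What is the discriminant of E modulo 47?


4 a^3 + 27 b^2 = 4*45^3 + 27*46^2 = 364500 + 57132 = 421632
Delta = -16 * (421632) = -6746112
Delta mod 47 = 33

Delta = 33 (mod 47)


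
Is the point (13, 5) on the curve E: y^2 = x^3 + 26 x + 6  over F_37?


Check whether y^2 = x^3 + 26 x + 6 (mod 37) for (x, y) = (13, 5).
LHS: y^2 = 5^2 mod 37 = 25
RHS: x^3 + 26 x + 6 = 13^3 + 26*13 + 6 mod 37 = 25
LHS = RHS

Yes, on the curve


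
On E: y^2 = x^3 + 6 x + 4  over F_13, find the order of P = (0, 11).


Compute successive multiples of P until we hit O:
  1P = (0, 11)
  2P = (12, 7)
  3P = (4, 12)
  4P = (5, 4)
  5P = (11, 7)
  6P = (6, 3)
  7P = (3, 6)
  8P = (7, 5)
  ... (continuing to 17P)
  17P = O

ord(P) = 17


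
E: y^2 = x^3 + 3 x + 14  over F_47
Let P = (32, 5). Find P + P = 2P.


Doubling: s = (3 x1^2 + a) / (2 y1)
s = (3*32^2 + 3) / (2*5) mod 47 = 2
x3 = s^2 - 2 x1 mod 47 = 2^2 - 2*32 = 34
y3 = s (x1 - x3) - y1 mod 47 = 2 * (32 - 34) - 5 = 38

2P = (34, 38)


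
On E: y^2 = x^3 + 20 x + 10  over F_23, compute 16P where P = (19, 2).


k = 16 = 10000_2 (binary, LSB first: 00001)
Double-and-add from P = (19, 2):
  bit 0 = 0: acc unchanged = O
  bit 1 = 0: acc unchanged = O
  bit 2 = 0: acc unchanged = O
  bit 3 = 0: acc unchanged = O
  bit 4 = 1: acc = O + (21, 13) = (21, 13)

16P = (21, 13)


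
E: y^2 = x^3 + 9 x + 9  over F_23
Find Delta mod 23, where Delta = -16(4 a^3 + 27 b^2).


4 a^3 + 27 b^2 = 4*9^3 + 27*9^2 = 2916 + 2187 = 5103
Delta = -16 * (5103) = -81648
Delta mod 23 = 2

Delta = 2 (mod 23)


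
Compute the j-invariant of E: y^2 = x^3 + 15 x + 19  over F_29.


Delta = -16(4 a^3 + 27 b^2) mod 29 = 2
-1728 * (4 a)^3 = -1728 * (4*15)^3 mod 29 = 9
j = 9 * 2^(-1) mod 29 = 19

j = 19 (mod 29)


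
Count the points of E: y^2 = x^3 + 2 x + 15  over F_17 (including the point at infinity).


For each x in F_17, count y with y^2 = x^3 + 2 x + 15 mod 17:
  x = 0: RHS = 15, y in [7, 10]  -> 2 point(s)
  x = 1: RHS = 1, y in [1, 16]  -> 2 point(s)
  x = 4: RHS = 2, y in [6, 11]  -> 2 point(s)
  x = 7: RHS = 15, y in [7, 10]  -> 2 point(s)
  x = 8: RHS = 16, y in [4, 13]  -> 2 point(s)
  x = 10: RHS = 15, y in [7, 10]  -> 2 point(s)
  x = 11: RHS = 8, y in [5, 12]  -> 2 point(s)
  x = 12: RHS = 16, y in [4, 13]  -> 2 point(s)
  x = 14: RHS = 16, y in [4, 13]  -> 2 point(s)
Affine points: 18. Add the point at infinity: total = 19.

#E(F_17) = 19


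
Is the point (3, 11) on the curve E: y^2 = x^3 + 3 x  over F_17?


Check whether y^2 = x^3 + 3 x + 0 (mod 17) for (x, y) = (3, 11).
LHS: y^2 = 11^2 mod 17 = 2
RHS: x^3 + 3 x + 0 = 3^3 + 3*3 + 0 mod 17 = 2
LHS = RHS

Yes, on the curve


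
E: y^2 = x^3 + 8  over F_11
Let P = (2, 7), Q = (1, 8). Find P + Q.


P != Q, so use the chord formula.
s = (y2 - y1) / (x2 - x1) = (1) / (10) mod 11 = 10
x3 = s^2 - x1 - x2 mod 11 = 10^2 - 2 - 1 = 9
y3 = s (x1 - x3) - y1 mod 11 = 10 * (2 - 9) - 7 = 0

P + Q = (9, 0)


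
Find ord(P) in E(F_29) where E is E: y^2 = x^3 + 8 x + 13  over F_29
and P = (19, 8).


Compute successive multiples of P until we hit O:
  1P = (19, 8)
  2P = (19, 21)
  3P = O

ord(P) = 3


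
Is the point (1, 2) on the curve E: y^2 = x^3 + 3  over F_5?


Check whether y^2 = x^3 + 0 x + 3 (mod 5) for (x, y) = (1, 2).
LHS: y^2 = 2^2 mod 5 = 4
RHS: x^3 + 0 x + 3 = 1^3 + 0*1 + 3 mod 5 = 4
LHS = RHS

Yes, on the curve


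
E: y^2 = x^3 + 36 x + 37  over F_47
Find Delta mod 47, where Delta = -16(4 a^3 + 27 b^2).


4 a^3 + 27 b^2 = 4*36^3 + 27*37^2 = 186624 + 36963 = 223587
Delta = -16 * (223587) = -3577392
Delta mod 47 = 13

Delta = 13 (mod 47)


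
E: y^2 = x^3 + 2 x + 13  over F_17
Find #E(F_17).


For each x in F_17, count y with y^2 = x^3 + 2 x + 13 mod 17:
  x = 0: RHS = 13, y in [8, 9]  -> 2 point(s)
  x = 1: RHS = 16, y in [4, 13]  -> 2 point(s)
  x = 2: RHS = 8, y in [5, 12]  -> 2 point(s)
  x = 4: RHS = 0, y in [0]  -> 1 point(s)
  x = 7: RHS = 13, y in [8, 9]  -> 2 point(s)
  x = 10: RHS = 13, y in [8, 9]  -> 2 point(s)
  x = 13: RHS = 9, y in [3, 14]  -> 2 point(s)
  x = 15: RHS = 1, y in [1, 16]  -> 2 point(s)
Affine points: 15. Add the point at infinity: total = 16.

#E(F_17) = 16
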